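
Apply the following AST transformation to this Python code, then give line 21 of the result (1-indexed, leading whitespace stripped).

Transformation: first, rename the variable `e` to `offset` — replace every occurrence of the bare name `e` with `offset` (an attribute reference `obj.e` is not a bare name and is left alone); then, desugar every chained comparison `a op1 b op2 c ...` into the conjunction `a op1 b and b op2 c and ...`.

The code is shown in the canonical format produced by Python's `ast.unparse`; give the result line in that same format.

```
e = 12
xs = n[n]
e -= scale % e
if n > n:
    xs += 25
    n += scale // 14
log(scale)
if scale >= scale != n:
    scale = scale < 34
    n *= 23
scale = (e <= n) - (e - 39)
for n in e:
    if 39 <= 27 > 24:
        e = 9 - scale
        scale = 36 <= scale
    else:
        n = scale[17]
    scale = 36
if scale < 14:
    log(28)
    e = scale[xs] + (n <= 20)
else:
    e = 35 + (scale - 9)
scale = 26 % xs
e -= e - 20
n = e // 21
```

Transformed code:
offset = 12
xs = n[n]
offset -= scale % offset
if n > n:
    xs += 25
    n += scale // 14
log(scale)
if scale >= scale and scale != n:
    scale = scale < 34
    n *= 23
scale = (offset <= n) - (offset - 39)
for n in offset:
    if 39 <= 27 and 27 > 24:
        offset = 9 - scale
        scale = 36 <= scale
    else:
        n = scale[17]
    scale = 36
if scale < 14:
    log(28)
    offset = scale[xs] + (n <= 20)
else:
    offset = 35 + (scale - 9)
scale = 26 % xs
offset -= offset - 20
n = offset // 21

offset = scale[xs] + (n <= 20)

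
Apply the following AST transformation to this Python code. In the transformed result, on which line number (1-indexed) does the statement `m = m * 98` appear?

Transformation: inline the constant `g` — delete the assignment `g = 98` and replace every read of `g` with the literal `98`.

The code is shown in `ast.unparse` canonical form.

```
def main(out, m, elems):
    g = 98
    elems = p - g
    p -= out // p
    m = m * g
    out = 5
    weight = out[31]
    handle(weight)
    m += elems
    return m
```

4

Transformed code:
def main(out, m, elems):
    elems = p - 98
    p -= out // p
    m = m * 98
    out = 5
    weight = out[31]
    handle(weight)
    m += elems
    return m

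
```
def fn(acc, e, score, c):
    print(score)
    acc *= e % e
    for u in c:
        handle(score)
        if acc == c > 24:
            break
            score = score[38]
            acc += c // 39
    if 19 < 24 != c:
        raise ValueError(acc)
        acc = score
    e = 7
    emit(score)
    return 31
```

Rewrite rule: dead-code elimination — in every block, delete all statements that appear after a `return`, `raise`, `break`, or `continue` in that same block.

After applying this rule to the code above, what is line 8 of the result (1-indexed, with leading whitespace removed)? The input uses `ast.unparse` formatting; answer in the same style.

Transformed code:
def fn(acc, e, score, c):
    print(score)
    acc *= e % e
    for u in c:
        handle(score)
        if acc == c > 24:
            break
    if 19 < 24 != c:
        raise ValueError(acc)
    e = 7
    emit(score)
    return 31

if 19 < 24 != c:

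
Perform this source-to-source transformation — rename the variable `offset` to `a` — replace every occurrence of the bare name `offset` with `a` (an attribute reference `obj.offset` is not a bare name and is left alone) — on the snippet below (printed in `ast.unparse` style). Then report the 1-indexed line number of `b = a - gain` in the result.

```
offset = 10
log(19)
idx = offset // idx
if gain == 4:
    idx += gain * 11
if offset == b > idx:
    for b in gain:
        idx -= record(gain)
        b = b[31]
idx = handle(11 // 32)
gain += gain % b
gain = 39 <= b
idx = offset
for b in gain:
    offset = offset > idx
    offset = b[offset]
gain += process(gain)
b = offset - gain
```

18

Transformed code:
a = 10
log(19)
idx = a // idx
if gain == 4:
    idx += gain * 11
if a == b > idx:
    for b in gain:
        idx -= record(gain)
        b = b[31]
idx = handle(11 // 32)
gain += gain % b
gain = 39 <= b
idx = a
for b in gain:
    a = a > idx
    a = b[a]
gain += process(gain)
b = a - gain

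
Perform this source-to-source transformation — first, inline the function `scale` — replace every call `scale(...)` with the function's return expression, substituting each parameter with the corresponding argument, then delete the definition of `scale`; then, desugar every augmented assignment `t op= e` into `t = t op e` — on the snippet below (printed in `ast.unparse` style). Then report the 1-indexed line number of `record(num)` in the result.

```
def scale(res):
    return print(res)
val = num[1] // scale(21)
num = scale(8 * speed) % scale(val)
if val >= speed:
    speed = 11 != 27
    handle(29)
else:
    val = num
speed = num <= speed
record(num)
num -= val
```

9

Transformed code:
val = num[1] // print(21)
num = print(8 * speed) % print(val)
if val >= speed:
    speed = 11 != 27
    handle(29)
else:
    val = num
speed = num <= speed
record(num)
num = num - val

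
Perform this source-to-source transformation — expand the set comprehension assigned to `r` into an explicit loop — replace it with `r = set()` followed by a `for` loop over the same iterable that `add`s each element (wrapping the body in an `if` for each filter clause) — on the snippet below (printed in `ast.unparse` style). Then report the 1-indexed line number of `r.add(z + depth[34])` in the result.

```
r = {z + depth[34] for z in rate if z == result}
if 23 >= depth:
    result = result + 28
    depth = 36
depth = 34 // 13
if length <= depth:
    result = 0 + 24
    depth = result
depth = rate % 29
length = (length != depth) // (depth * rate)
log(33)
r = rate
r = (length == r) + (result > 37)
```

Transformed code:
r = set()
for z in rate:
    if z == result:
        r.add(z + depth[34])
if 23 >= depth:
    result = result + 28
    depth = 36
depth = 34 // 13
if length <= depth:
    result = 0 + 24
    depth = result
depth = rate % 29
length = (length != depth) // (depth * rate)
log(33)
r = rate
r = (length == r) + (result > 37)

4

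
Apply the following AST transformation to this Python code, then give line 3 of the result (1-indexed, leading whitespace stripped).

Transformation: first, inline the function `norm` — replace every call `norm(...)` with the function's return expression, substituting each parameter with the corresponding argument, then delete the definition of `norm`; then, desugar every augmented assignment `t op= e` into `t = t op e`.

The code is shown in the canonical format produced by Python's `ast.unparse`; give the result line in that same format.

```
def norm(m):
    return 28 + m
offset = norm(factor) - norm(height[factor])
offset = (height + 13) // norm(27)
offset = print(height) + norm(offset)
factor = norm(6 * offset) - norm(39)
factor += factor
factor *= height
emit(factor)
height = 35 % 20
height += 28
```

Transformed code:
offset = 28 + factor - (28 + height[factor])
offset = (height + 13) // (28 + 27)
offset = print(height) + (28 + offset)
factor = 28 + 6 * offset - (28 + 39)
factor = factor + factor
factor = factor * height
emit(factor)
height = 35 % 20
height = height + 28

offset = print(height) + (28 + offset)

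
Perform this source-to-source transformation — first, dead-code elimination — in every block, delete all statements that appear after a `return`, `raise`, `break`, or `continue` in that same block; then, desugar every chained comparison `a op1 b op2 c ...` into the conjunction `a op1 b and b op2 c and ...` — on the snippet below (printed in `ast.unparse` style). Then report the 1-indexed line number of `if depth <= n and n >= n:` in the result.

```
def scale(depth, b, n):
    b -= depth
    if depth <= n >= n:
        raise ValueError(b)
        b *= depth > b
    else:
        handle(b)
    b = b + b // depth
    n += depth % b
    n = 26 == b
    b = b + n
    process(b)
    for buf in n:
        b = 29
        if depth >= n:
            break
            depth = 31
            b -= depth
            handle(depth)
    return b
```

Transformed code:
def scale(depth, b, n):
    b -= depth
    if depth <= n and n >= n:
        raise ValueError(b)
    else:
        handle(b)
    b = b + b // depth
    n += depth % b
    n = 26 == b
    b = b + n
    process(b)
    for buf in n:
        b = 29
        if depth >= n:
            break
    return b

3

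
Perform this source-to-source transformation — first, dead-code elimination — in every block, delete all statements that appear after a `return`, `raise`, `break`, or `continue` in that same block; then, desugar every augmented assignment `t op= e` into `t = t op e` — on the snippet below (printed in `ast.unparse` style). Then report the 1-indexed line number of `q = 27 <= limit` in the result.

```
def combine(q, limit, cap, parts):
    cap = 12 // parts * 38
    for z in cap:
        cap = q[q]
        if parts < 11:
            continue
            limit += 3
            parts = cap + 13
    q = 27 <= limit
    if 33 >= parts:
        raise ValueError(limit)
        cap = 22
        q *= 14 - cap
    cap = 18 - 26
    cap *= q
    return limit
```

7

Transformed code:
def combine(q, limit, cap, parts):
    cap = 12 // parts * 38
    for z in cap:
        cap = q[q]
        if parts < 11:
            continue
    q = 27 <= limit
    if 33 >= parts:
        raise ValueError(limit)
    cap = 18 - 26
    cap = cap * q
    return limit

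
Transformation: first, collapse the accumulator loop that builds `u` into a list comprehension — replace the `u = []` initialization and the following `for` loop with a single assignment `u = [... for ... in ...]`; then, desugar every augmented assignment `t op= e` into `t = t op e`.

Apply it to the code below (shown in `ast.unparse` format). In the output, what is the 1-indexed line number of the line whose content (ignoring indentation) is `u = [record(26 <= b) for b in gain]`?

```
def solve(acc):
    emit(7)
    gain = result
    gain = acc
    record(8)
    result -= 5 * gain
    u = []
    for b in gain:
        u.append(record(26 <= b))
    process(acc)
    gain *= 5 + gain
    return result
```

Transformed code:
def solve(acc):
    emit(7)
    gain = result
    gain = acc
    record(8)
    result = result - 5 * gain
    u = [record(26 <= b) for b in gain]
    process(acc)
    gain = gain * (5 + gain)
    return result

7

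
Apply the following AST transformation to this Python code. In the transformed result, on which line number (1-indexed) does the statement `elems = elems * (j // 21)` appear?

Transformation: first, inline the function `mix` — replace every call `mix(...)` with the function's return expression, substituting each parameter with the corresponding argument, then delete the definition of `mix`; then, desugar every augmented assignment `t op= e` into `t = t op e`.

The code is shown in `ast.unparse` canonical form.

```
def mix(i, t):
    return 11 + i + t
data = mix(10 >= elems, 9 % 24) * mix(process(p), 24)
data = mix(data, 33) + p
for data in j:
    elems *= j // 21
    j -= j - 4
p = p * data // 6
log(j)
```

4

Transformed code:
data = (11 + (10 >= elems) + 9 % 24) * (11 + process(p) + 24)
data = 11 + data + 33 + p
for data in j:
    elems = elems * (j // 21)
    j = j - (j - 4)
p = p * data // 6
log(j)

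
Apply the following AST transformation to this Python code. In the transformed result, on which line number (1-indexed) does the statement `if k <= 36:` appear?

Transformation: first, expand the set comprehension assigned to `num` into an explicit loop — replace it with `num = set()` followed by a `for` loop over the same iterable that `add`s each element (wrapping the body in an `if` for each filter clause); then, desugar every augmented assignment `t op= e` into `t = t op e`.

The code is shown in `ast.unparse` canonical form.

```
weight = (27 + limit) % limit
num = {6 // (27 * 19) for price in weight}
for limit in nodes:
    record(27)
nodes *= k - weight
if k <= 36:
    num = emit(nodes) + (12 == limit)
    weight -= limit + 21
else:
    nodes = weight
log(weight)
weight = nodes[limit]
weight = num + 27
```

8

Transformed code:
weight = (27 + limit) % limit
num = set()
for price in weight:
    num.add(6 // (27 * 19))
for limit in nodes:
    record(27)
nodes = nodes * (k - weight)
if k <= 36:
    num = emit(nodes) + (12 == limit)
    weight = weight - (limit + 21)
else:
    nodes = weight
log(weight)
weight = nodes[limit]
weight = num + 27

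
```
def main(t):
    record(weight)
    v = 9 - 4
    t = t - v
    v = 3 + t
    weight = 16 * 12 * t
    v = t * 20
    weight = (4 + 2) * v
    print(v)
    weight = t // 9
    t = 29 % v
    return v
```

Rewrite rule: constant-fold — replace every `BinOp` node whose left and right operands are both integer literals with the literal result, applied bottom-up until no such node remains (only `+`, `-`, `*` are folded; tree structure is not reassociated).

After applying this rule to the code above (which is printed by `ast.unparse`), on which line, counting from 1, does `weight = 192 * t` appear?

6

Transformed code:
def main(t):
    record(weight)
    v = 5
    t = t - v
    v = 3 + t
    weight = 192 * t
    v = t * 20
    weight = 6 * v
    print(v)
    weight = t // 9
    t = 29 % v
    return v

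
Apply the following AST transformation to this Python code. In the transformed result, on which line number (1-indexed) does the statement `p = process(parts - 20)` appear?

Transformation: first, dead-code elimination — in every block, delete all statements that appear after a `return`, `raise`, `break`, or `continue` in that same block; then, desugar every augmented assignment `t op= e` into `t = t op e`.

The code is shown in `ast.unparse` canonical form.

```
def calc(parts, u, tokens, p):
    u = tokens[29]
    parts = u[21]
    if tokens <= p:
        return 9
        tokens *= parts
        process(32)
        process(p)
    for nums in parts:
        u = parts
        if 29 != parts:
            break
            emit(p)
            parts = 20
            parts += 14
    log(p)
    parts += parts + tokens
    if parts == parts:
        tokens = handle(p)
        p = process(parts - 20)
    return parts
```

Transformed code:
def calc(parts, u, tokens, p):
    u = tokens[29]
    parts = u[21]
    if tokens <= p:
        return 9
    for nums in parts:
        u = parts
        if 29 != parts:
            break
    log(p)
    parts = parts + (parts + tokens)
    if parts == parts:
        tokens = handle(p)
        p = process(parts - 20)
    return parts

14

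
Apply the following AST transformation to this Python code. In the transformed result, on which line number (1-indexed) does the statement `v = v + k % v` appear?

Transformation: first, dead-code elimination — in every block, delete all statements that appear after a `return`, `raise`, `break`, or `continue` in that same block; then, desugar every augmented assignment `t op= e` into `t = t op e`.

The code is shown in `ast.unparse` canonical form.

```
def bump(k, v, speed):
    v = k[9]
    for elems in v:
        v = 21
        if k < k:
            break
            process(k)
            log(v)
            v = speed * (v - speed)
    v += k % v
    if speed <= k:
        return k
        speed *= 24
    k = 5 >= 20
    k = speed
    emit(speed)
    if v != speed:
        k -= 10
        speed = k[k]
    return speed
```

Transformed code:
def bump(k, v, speed):
    v = k[9]
    for elems in v:
        v = 21
        if k < k:
            break
    v = v + k % v
    if speed <= k:
        return k
    k = 5 >= 20
    k = speed
    emit(speed)
    if v != speed:
        k = k - 10
        speed = k[k]
    return speed

7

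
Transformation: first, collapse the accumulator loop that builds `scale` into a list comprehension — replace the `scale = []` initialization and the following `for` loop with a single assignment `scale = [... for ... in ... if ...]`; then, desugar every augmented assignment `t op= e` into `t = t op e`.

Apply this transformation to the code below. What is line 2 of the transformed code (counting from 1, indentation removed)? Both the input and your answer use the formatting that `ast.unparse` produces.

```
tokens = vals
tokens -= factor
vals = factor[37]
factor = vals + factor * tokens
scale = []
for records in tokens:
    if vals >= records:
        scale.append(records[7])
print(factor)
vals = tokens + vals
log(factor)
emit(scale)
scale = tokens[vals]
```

Transformed code:
tokens = vals
tokens = tokens - factor
vals = factor[37]
factor = vals + factor * tokens
scale = [records[7] for records in tokens if vals >= records]
print(factor)
vals = tokens + vals
log(factor)
emit(scale)
scale = tokens[vals]

tokens = tokens - factor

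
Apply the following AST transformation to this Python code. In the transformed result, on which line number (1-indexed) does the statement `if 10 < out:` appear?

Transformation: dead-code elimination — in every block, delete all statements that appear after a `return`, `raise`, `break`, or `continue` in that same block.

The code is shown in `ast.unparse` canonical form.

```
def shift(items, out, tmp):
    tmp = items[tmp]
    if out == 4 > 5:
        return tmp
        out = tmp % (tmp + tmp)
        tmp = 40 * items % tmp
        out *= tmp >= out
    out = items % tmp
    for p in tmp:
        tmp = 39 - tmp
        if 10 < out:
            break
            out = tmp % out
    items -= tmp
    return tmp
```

8

Transformed code:
def shift(items, out, tmp):
    tmp = items[tmp]
    if out == 4 > 5:
        return tmp
    out = items % tmp
    for p in tmp:
        tmp = 39 - tmp
        if 10 < out:
            break
    items -= tmp
    return tmp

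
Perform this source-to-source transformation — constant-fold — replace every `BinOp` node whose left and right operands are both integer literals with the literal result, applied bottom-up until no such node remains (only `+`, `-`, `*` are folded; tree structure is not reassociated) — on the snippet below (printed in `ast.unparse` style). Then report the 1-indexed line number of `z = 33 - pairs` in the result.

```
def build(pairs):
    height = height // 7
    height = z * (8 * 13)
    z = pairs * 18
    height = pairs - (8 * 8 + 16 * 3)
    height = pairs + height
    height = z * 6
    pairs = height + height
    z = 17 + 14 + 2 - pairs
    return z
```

Transformed code:
def build(pairs):
    height = height // 7
    height = z * 104
    z = pairs * 18
    height = pairs - 112
    height = pairs + height
    height = z * 6
    pairs = height + height
    z = 33 - pairs
    return z

9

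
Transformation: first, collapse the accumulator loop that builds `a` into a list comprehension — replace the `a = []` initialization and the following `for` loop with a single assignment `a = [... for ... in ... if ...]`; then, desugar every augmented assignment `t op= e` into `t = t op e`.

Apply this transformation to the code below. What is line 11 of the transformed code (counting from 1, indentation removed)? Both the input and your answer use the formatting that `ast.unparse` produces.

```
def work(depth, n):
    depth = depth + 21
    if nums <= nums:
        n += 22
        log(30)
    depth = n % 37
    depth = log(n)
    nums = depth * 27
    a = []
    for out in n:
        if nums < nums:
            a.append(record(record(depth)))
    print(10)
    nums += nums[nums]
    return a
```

nums = nums + nums[nums]

Transformed code:
def work(depth, n):
    depth = depth + 21
    if nums <= nums:
        n = n + 22
        log(30)
    depth = n % 37
    depth = log(n)
    nums = depth * 27
    a = [record(record(depth)) for out in n if nums < nums]
    print(10)
    nums = nums + nums[nums]
    return a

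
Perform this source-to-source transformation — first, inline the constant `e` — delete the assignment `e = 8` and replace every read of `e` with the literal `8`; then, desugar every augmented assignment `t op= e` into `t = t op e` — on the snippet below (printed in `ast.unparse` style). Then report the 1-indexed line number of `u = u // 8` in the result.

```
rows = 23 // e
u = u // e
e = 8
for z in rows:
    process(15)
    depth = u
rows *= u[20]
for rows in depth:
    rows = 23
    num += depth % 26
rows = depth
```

Transformed code:
rows = 23 // 8
u = u // 8
for z in rows:
    process(15)
    depth = u
rows = rows * u[20]
for rows in depth:
    rows = 23
    num = num + depth % 26
rows = depth

2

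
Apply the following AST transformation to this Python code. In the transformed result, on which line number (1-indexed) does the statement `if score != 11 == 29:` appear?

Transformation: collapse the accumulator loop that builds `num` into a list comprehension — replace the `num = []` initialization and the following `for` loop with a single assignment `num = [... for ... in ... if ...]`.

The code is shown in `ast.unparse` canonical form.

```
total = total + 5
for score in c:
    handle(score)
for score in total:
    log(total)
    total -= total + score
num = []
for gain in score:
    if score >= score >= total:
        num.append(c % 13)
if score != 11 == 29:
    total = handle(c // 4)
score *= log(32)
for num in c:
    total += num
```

Transformed code:
total = total + 5
for score in c:
    handle(score)
for score in total:
    log(total)
    total -= total + score
num = [c % 13 for gain in score if score >= score >= total]
if score != 11 == 29:
    total = handle(c // 4)
score *= log(32)
for num in c:
    total += num

8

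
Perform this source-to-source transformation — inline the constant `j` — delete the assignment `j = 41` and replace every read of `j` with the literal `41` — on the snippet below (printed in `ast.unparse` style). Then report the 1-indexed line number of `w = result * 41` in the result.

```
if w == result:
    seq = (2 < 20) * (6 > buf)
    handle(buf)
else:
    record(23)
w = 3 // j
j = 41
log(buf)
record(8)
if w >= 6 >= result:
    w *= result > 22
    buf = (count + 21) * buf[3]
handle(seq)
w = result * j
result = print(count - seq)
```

Transformed code:
if w == result:
    seq = (2 < 20) * (6 > buf)
    handle(buf)
else:
    record(23)
w = 3 // 41
log(buf)
record(8)
if w >= 6 >= result:
    w *= result > 22
    buf = (count + 21) * buf[3]
handle(seq)
w = result * 41
result = print(count - seq)

13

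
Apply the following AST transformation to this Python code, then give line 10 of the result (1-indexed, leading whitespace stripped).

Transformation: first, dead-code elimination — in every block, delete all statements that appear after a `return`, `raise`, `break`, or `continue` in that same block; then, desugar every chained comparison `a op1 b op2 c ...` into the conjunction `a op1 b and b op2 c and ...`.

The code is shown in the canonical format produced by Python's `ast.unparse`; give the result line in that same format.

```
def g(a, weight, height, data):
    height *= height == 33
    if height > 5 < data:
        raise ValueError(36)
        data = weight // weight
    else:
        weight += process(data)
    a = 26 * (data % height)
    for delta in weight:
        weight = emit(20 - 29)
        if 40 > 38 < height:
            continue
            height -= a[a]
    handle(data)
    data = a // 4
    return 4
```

if 40 > 38 and 38 < height:

Transformed code:
def g(a, weight, height, data):
    height *= height == 33
    if height > 5 and 5 < data:
        raise ValueError(36)
    else:
        weight += process(data)
    a = 26 * (data % height)
    for delta in weight:
        weight = emit(20 - 29)
        if 40 > 38 and 38 < height:
            continue
    handle(data)
    data = a // 4
    return 4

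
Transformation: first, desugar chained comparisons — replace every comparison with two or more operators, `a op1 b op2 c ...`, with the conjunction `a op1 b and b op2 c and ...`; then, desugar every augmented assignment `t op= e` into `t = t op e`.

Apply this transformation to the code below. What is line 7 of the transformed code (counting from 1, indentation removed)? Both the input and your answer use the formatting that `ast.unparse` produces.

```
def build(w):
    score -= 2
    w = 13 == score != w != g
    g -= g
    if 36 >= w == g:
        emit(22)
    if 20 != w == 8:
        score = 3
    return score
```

if 20 != w and w == 8:

Transformed code:
def build(w):
    score = score - 2
    w = 13 == score and score != w and (w != g)
    g = g - g
    if 36 >= w and w == g:
        emit(22)
    if 20 != w and w == 8:
        score = 3
    return score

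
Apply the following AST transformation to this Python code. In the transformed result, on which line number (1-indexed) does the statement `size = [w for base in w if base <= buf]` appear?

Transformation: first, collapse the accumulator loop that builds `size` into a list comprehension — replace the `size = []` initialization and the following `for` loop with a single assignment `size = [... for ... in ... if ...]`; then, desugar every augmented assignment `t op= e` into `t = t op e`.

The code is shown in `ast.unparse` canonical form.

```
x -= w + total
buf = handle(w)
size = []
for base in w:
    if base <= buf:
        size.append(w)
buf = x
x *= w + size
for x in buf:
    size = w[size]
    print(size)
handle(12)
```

3

Transformed code:
x = x - (w + total)
buf = handle(w)
size = [w for base in w if base <= buf]
buf = x
x = x * (w + size)
for x in buf:
    size = w[size]
    print(size)
handle(12)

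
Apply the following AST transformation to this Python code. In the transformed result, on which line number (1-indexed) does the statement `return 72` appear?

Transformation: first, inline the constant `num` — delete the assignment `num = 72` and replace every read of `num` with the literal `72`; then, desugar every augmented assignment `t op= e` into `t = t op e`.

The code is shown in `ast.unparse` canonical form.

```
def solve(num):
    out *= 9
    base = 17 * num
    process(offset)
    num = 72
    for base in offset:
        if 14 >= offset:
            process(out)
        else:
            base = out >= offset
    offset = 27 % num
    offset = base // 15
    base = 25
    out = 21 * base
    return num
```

Transformed code:
def solve(num):
    out = out * 9
    base = 17 * 72
    process(offset)
    for base in offset:
        if 14 >= offset:
            process(out)
        else:
            base = out >= offset
    offset = 27 % 72
    offset = base // 15
    base = 25
    out = 21 * base
    return 72

14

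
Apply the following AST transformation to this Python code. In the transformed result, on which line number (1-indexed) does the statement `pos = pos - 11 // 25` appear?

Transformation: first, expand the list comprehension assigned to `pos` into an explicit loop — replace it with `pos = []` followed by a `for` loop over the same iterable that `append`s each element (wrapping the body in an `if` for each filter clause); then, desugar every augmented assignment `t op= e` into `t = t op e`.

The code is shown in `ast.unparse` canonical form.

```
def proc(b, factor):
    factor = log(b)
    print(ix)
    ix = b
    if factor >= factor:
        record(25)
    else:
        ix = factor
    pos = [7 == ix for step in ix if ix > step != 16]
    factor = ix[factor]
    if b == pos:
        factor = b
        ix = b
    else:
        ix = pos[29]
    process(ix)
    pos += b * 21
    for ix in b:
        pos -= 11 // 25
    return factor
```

22

Transformed code:
def proc(b, factor):
    factor = log(b)
    print(ix)
    ix = b
    if factor >= factor:
        record(25)
    else:
        ix = factor
    pos = []
    for step in ix:
        if ix > step != 16:
            pos.append(7 == ix)
    factor = ix[factor]
    if b == pos:
        factor = b
        ix = b
    else:
        ix = pos[29]
    process(ix)
    pos = pos + b * 21
    for ix in b:
        pos = pos - 11 // 25
    return factor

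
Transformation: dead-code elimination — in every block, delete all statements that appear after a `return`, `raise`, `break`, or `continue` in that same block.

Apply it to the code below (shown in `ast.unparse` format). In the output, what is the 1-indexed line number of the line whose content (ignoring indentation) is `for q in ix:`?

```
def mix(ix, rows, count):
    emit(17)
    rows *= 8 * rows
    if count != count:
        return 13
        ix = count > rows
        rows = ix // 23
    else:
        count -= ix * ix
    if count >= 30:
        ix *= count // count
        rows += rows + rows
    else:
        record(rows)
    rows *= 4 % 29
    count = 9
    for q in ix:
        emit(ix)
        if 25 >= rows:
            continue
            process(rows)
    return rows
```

15

Transformed code:
def mix(ix, rows, count):
    emit(17)
    rows *= 8 * rows
    if count != count:
        return 13
    else:
        count -= ix * ix
    if count >= 30:
        ix *= count // count
        rows += rows + rows
    else:
        record(rows)
    rows *= 4 % 29
    count = 9
    for q in ix:
        emit(ix)
        if 25 >= rows:
            continue
    return rows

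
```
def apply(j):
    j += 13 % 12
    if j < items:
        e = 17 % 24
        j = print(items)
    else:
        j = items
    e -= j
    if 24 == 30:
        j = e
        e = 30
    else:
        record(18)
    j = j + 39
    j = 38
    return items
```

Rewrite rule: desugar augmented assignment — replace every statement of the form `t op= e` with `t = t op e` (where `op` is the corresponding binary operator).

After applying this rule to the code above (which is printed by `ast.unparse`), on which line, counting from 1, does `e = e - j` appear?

8

Transformed code:
def apply(j):
    j = j + 13 % 12
    if j < items:
        e = 17 % 24
        j = print(items)
    else:
        j = items
    e = e - j
    if 24 == 30:
        j = e
        e = 30
    else:
        record(18)
    j = j + 39
    j = 38
    return items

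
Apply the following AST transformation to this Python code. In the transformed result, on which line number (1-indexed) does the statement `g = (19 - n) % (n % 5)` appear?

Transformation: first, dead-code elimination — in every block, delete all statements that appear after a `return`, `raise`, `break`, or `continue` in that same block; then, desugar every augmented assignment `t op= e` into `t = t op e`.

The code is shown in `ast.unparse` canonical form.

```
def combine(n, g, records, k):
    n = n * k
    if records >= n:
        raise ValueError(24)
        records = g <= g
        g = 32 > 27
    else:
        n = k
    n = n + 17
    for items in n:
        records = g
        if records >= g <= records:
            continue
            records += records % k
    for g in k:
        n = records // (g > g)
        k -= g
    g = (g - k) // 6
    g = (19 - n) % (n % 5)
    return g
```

Transformed code:
def combine(n, g, records, k):
    n = n * k
    if records >= n:
        raise ValueError(24)
    else:
        n = k
    n = n + 17
    for items in n:
        records = g
        if records >= g <= records:
            continue
    for g in k:
        n = records // (g > g)
        k = k - g
    g = (g - k) // 6
    g = (19 - n) % (n % 5)
    return g

16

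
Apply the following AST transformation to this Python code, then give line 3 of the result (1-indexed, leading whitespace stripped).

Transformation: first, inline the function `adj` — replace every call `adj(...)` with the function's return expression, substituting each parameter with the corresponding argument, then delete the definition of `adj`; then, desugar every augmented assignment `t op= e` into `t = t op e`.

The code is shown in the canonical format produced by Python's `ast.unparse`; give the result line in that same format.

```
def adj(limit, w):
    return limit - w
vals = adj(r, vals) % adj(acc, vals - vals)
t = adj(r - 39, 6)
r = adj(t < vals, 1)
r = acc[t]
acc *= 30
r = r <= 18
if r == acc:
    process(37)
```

r = (t < vals) - 1

Transformed code:
vals = (r - vals) % (acc - (vals - vals))
t = r - 39 - 6
r = (t < vals) - 1
r = acc[t]
acc = acc * 30
r = r <= 18
if r == acc:
    process(37)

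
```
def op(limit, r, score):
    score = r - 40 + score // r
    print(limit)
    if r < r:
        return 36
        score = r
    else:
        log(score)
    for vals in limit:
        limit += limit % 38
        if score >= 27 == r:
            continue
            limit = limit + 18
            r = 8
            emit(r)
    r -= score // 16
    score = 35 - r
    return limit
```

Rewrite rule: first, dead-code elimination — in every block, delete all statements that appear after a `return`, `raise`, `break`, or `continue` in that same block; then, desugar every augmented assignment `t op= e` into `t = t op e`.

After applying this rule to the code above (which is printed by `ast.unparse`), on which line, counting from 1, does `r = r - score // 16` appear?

12

Transformed code:
def op(limit, r, score):
    score = r - 40 + score // r
    print(limit)
    if r < r:
        return 36
    else:
        log(score)
    for vals in limit:
        limit = limit + limit % 38
        if score >= 27 == r:
            continue
    r = r - score // 16
    score = 35 - r
    return limit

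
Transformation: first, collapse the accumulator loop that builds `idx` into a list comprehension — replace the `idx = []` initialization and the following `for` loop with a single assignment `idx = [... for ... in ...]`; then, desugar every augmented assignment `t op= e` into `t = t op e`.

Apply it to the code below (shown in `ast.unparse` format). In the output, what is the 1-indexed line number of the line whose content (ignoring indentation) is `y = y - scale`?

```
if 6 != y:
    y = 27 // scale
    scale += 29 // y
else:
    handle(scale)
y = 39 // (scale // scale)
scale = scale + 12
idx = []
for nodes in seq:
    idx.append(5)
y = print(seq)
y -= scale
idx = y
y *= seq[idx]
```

10

Transformed code:
if 6 != y:
    y = 27 // scale
    scale = scale + 29 // y
else:
    handle(scale)
y = 39 // (scale // scale)
scale = scale + 12
idx = [5 for nodes in seq]
y = print(seq)
y = y - scale
idx = y
y = y * seq[idx]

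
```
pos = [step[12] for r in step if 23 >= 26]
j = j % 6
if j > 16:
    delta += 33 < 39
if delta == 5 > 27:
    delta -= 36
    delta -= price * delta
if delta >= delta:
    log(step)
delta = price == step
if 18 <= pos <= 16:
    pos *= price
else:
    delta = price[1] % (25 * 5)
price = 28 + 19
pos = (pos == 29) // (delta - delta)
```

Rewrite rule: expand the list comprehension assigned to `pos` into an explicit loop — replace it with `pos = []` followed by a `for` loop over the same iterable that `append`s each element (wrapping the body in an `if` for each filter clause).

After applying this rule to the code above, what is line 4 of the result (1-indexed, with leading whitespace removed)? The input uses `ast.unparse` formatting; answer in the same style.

Transformed code:
pos = []
for r in step:
    if 23 >= 26:
        pos.append(step[12])
j = j % 6
if j > 16:
    delta += 33 < 39
if delta == 5 > 27:
    delta -= 36
    delta -= price * delta
if delta >= delta:
    log(step)
delta = price == step
if 18 <= pos <= 16:
    pos *= price
else:
    delta = price[1] % (25 * 5)
price = 28 + 19
pos = (pos == 29) // (delta - delta)

pos.append(step[12])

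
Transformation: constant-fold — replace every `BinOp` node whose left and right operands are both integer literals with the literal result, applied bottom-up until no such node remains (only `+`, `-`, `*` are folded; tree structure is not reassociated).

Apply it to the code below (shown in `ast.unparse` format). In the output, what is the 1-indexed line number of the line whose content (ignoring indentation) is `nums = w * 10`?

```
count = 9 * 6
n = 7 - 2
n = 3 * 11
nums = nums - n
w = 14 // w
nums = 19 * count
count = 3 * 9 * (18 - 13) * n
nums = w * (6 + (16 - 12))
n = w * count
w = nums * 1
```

8

Transformed code:
count = 54
n = 5
n = 33
nums = nums - n
w = 14 // w
nums = 19 * count
count = 135 * n
nums = w * 10
n = w * count
w = nums * 1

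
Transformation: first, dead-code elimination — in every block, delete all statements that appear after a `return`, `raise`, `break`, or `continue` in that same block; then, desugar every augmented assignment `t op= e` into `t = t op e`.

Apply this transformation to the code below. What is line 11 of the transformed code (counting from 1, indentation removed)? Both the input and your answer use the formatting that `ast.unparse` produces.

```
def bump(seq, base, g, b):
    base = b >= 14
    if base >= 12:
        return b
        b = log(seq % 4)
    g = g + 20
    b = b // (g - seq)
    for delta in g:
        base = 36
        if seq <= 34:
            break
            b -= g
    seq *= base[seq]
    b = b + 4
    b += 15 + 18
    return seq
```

seq = seq * base[seq]

Transformed code:
def bump(seq, base, g, b):
    base = b >= 14
    if base >= 12:
        return b
    g = g + 20
    b = b // (g - seq)
    for delta in g:
        base = 36
        if seq <= 34:
            break
    seq = seq * base[seq]
    b = b + 4
    b = b + (15 + 18)
    return seq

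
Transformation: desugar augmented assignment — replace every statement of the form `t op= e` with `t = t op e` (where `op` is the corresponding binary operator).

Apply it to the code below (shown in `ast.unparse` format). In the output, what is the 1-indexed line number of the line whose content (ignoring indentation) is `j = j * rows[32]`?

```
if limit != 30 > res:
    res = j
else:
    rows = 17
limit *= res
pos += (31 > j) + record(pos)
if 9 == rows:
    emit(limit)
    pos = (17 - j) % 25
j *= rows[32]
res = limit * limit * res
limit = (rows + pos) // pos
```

10

Transformed code:
if limit != 30 > res:
    res = j
else:
    rows = 17
limit = limit * res
pos = pos + ((31 > j) + record(pos))
if 9 == rows:
    emit(limit)
    pos = (17 - j) % 25
j = j * rows[32]
res = limit * limit * res
limit = (rows + pos) // pos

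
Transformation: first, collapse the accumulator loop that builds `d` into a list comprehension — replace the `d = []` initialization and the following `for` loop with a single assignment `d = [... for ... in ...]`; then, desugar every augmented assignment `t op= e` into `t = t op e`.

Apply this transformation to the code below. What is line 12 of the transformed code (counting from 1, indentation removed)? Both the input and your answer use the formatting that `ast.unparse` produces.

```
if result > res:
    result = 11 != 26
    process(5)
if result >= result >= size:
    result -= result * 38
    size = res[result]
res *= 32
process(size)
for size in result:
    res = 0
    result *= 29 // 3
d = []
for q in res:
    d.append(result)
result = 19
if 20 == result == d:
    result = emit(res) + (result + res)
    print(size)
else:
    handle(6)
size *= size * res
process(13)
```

Transformed code:
if result > res:
    result = 11 != 26
    process(5)
if result >= result >= size:
    result = result - result * 38
    size = res[result]
res = res * 32
process(size)
for size in result:
    res = 0
    result = result * (29 // 3)
d = [result for q in res]
result = 19
if 20 == result == d:
    result = emit(res) + (result + res)
    print(size)
else:
    handle(6)
size = size * (size * res)
process(13)

d = [result for q in res]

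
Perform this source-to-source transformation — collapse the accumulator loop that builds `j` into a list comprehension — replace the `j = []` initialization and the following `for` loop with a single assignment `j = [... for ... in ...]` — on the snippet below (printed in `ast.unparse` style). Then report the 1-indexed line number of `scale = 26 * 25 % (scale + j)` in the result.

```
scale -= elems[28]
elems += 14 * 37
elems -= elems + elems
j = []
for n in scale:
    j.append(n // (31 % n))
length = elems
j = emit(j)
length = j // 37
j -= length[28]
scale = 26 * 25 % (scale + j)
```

Transformed code:
scale -= elems[28]
elems += 14 * 37
elems -= elems + elems
j = [n // (31 % n) for n in scale]
length = elems
j = emit(j)
length = j // 37
j -= length[28]
scale = 26 * 25 % (scale + j)

9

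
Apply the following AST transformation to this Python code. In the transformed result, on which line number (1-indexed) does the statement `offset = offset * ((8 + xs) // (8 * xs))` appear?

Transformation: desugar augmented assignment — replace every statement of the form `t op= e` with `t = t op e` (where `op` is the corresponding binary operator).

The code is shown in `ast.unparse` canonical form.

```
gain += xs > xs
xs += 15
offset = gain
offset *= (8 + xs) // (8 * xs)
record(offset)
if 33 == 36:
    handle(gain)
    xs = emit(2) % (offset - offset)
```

4

Transformed code:
gain = gain + (xs > xs)
xs = xs + 15
offset = gain
offset = offset * ((8 + xs) // (8 * xs))
record(offset)
if 33 == 36:
    handle(gain)
    xs = emit(2) % (offset - offset)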